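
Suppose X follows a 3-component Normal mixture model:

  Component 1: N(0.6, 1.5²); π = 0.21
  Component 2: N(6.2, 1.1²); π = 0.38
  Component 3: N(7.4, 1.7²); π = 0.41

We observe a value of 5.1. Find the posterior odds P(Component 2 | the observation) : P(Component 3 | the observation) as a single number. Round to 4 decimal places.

2.1696

Since P(k|x) ∝ π_k f_k(x), the posterior odds are π_i f_i(x) / (π_j f_j(x)).
Normal densities:
  f_1 = (1/(1.5·√(2π)))·exp(−(5.1−0.6)²/(2·1.5²)) = 0.265962·exp(-4.50000) = 0.00295457
  f_2 = (1/(1.1·√(2π)))·exp(−(5.1−6.2)²/(2·1.1²)) = 0.362675·exp(-0.50000) = 0.219973
  f_3 = (1/(1.7·√(2π)))·exp(−(5.1−7.4)²/(2·1.7²)) = 0.234672·exp(-0.91522) = 0.0939689
0.0835899 / 0.0385272 ≈ 2.1696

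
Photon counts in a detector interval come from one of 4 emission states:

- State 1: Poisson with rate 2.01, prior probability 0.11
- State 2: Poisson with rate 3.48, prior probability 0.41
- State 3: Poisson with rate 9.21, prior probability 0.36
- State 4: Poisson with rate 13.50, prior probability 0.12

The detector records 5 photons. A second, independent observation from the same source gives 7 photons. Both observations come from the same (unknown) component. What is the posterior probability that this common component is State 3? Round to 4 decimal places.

0.5188

P(component k | x) = π_k·f_k(x) / marginal(x), where marginal(x) = Σ_j π_j·f_j(x).
Since both observations come from the same component, the likelihood for component k is f_k(x₁)·f_k(x₂).
  f_1 = [0.0366325] × [0.00352379] = 0.000129085
  f_2 = [0.13103] × [0.0377815] = 0.00495051
  f_3 = [0.0552414] × [0.111567] = 0.0061631
  f_4 = [0.00512286] × [0.0222295] = 0.000113879
Multiply by the mixture weights:
  π_1·f_1 = 0.11 × 0.000129085 = 1.41994e-05
  π_2·f_2 = 0.41 × 0.00495051 = 0.00202971
  π_3·f_3 = 0.36 × 0.0061631 = 0.00221872
  π_4·f_4 = 0.12 × 0.000113879 = 1.36654e-05
Sum: 1.41994e-05 + 0.00202971 + 0.00221872 + 1.36654e-05 = 0.00427629
Responsibility of State 3: 0.00221872 / 0.00427629 ≈ 0.5188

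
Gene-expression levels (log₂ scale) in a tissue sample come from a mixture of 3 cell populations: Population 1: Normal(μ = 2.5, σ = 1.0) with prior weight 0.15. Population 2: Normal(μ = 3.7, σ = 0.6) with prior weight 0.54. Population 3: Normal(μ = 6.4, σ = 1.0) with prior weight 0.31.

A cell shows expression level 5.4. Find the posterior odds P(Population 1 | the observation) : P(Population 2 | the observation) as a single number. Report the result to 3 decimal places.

Posterior odds = (P(Z=i) f_i(x)) / (P(Z=j) f_j(x)); the normalising sum cancels.
Normal densities:
  p_1 = (1/(1.0·√(2π)))·exp(−(5.4−2.5)²/(2·1.0²)) = 0.398942·exp(-4.20500) = 0.00595253
  p_2 = (1/(0.6·√(2π)))·exp(−(5.4−3.7)²/(2·0.6²)) = 0.664904·exp(-4.01389) = 0.0120102
  p_3 = (1/(1.0·√(2π)))·exp(−(5.4−6.4)²/(2·1.0²)) = 0.398942·exp(-0.50000) = 0.241971
Posterior odds = (P(Z=1)·p_1) / (P(Z=2)·p_2) = (0.15·0.00595253) / (0.54·0.0120102) = 0.00089288 / 0.00648549 ≈ 0.138

0.138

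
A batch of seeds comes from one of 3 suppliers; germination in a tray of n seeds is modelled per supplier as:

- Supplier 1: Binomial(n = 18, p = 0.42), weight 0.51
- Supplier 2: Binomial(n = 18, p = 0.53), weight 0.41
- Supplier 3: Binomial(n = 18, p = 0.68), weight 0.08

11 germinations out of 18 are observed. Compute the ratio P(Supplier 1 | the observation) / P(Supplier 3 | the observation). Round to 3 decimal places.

The posterior odds equal the prior odds times the likelihood ratio: (P(Z=i)/P(Z=j))·(f_i(x)/f_j(x)).
Evaluate each component's likelihood at the observed value:
  L_1 = 0.0504072
  L_2 = 0.149443
  L_3 = 0.157182
Odds = (0.51/0.08) × (0.0504072/0.157182) = 6.375 × 0.320694 ≈ 2.044

2.044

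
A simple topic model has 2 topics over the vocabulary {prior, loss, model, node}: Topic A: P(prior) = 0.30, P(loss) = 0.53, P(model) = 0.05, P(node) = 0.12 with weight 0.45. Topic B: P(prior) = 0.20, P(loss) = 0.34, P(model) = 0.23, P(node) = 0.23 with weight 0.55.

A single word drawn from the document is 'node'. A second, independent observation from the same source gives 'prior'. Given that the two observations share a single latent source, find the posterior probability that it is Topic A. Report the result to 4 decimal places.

Apply Bayes' rule: the posterior for each component is proportional to its prior times its likelihood at x.
Since both observations come from the same component, the likelihood for component k is f_k(x₁)·f_k(x₂).
  f_A = [0.12] × [0.3] = 0.036
  f_B = [0.23] × [0.2] = 0.046
Weight by the priors:
  π_A·f_A = 0.45 × 0.036 = 0.0162
  π_B·f_B = 0.55 × 0.046 = 0.0253
Evidence: 0.0162 + 0.0253 = 0.0415
Responsibility of Topic A: 0.0162 / 0.0415 ≈ 0.3904

0.3904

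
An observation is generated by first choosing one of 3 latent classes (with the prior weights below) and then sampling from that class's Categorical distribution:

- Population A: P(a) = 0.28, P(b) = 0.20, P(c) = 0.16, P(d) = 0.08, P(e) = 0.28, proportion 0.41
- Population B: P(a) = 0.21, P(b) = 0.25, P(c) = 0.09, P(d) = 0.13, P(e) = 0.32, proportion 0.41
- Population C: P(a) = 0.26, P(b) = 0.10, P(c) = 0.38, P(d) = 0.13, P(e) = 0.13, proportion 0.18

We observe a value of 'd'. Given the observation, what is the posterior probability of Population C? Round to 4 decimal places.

0.2137

Posterior ∝ prior × likelihood, so P(k | x) ∝ π_k f_k(x); normalise over all components.
Evaluate each component's likelihood at the observed value:
  p_A = P(d | comp) = 0.08
  p_B = P(d | comp) = 0.13
  p_C = P(d | comp) = 0.13
Unnormalised posteriors:
  π_A·p_A = 0.41 × 0.08 = 0.0328
  π_B·p_B = 0.41 × 0.13 = 0.0533
  π_C·p_C = 0.18 × 0.13 = 0.0234
Sum: 0.0328 + 0.0533 + 0.0234 = 0.1095
P(Population C | data) = 0.0234 / 0.1095 ≈ 0.2137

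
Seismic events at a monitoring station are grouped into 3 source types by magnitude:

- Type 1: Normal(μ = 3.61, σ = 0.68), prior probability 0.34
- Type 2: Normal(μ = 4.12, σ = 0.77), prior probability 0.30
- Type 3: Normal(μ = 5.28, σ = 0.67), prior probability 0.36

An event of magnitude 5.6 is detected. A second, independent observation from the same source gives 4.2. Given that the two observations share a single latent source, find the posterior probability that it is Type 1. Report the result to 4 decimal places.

Posterior ∝ prior × likelihood, so P(k | x) ∝ π_k f_k(x); normalise over all components.
Since both observations come from the same component, the likelihood for component k is f_k(x₁)·f_k(x₂).
  f_1 = [0.00810405] × [0.402652] = 0.00326312
  f_2 = [0.0816948] × [0.515318] = 0.0420988
  f_3 = [0.531253] × [0.162409] = 0.0862803
Weight by the priors:
  π_1·f_1 = 0.34 × 0.00326312 = 0.00110946
  π_2·f_2 = 0.30 × 0.0420988 = 0.0126296
  π_3·f_3 = 0.36 × 0.0862803 = 0.0310609
Sum: 0.00110946 + 0.0126296 + 0.0310609 = 0.0448
P(Type 1 | data) = 0.00110946 / 0.0448 ≈ 0.0248

0.0248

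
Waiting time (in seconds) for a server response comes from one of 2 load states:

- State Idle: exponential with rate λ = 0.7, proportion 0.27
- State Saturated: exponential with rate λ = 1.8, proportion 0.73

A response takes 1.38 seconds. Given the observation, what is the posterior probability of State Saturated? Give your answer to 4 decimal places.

0.6037

Posterior ∝ prior × likelihood, so P(k | x) ∝ w_k f_k(x); normalise over all components.
Component likelihoods at x = 1.38 seconds:
  L_Idle = 0.266422
  L_Saturated = 0.150136
Weight by the priors:
  w_Idle·L_Idle = 0.27 × 0.266422 = 0.0719339
  w_Saturated·L_Saturated = 0.73 × 0.150136 = 0.109599
Evidence: 0.0719339 + 0.109599 = 0.181533
P(State Saturated | data) ≈ 0.6037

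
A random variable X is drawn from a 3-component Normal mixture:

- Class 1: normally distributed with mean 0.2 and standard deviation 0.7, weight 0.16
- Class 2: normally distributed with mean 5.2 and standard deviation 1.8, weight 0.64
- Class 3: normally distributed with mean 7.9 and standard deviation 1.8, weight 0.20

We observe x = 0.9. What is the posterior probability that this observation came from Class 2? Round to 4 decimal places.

0.1288

P(component k | x) = π_k·f_k(x) / marginal(x), where marginal(x) = Σ_j π_j·f_j(x).
Evaluate each component's likelihood at the observed value:
  f_1 = 0.345672
  f_2 = 0.0127769
  f_3 = 0.000115245
Multiply by the mixture weights:
  π_1·f_1 = 0.16 × 0.345672 = 0.0553076
  π_2·f_2 = 0.64 × 0.0127769 = 0.00817718
  π_3·f_3 = 0.20 × 0.000115245 = 2.30489e-05
Denominator: 0.0553076 + 0.00817718 + 2.30489e-05 = 0.0635078
P(Class 2 | 0.9) ≈ 0.1288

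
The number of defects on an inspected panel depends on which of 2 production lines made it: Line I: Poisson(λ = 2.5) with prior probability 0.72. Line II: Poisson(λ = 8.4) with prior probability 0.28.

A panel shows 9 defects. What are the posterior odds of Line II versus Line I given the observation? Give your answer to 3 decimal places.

The posterior odds equal the prior odds times the likelihood ratio: (π_i/π_j)·(f_i(x)/f_j(x)).
Evaluate each component's likelihood at the observed value:
  L_I = 0.000862901
  L_II = 0.129026
0.0361273 / 0.000621289 ≈ 58.149

58.149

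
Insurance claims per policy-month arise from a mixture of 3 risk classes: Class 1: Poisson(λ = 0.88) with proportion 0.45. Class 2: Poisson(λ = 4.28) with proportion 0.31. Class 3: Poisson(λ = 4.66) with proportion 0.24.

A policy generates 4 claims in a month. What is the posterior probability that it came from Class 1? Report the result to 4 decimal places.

Posterior ∝ prior × likelihood, so P(k | x) ∝ P(Z=k) f_k(x); normalise over all components.
Poisson probabilities:
  L_1 = e^(−0.88)·0.88^4/4! = 0.0103643
  L_2 = e^(−4.28)·4.28^4/4! = 0.193546
  L_3 = e^(−4.66)·4.66^4/4! = 0.186003
Prior × likelihood for each component:
  P(Z=1)·L_1 = 0.45 × 0.0103643 = 0.00466394
  P(Z=2)·L_2 = 0.31 × 0.193546 = 0.0599992
  P(Z=3)·L_3 = 0.24 × 0.186003 = 0.0446407
Evidence: 0.00466394 + 0.0599992 + 0.0446407 = 0.109304
P(Class 1 | x) = 0.00466394 / 0.109304 ≈ 0.0427

0.0427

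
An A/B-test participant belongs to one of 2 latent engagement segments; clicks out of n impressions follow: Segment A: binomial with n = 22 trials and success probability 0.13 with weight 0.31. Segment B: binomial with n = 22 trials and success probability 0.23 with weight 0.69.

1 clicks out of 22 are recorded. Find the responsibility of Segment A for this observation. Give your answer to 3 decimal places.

P(component k | x) = w_k·f_k(x) / marginal(x), where marginal(x) = Σ_j w_j·f_j(x).
Evaluate each component's likelihood at the observed value:
  L_A = 0.153557
  L_B = 0.0209149
Multiply by the mixture weights:
  w_A·L_A = 0.31 × 0.153557 = 0.0476027
  w_B·L_B = 0.69 × 0.0209149 = 0.0144313
Sum: 0.0476027 + 0.0144313 = 0.062034
So the posterior for Segment A is 0.0476027 / 0.062034 ≈ 0.767.

0.767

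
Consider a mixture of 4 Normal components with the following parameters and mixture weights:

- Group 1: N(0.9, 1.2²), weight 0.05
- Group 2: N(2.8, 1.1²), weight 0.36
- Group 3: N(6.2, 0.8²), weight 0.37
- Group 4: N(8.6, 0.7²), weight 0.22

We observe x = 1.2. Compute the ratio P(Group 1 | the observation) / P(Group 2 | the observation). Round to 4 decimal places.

0.3554

Since P(k|x) ∝ π_k f_k(x), the posterior odds are π_i f_i(x) / (π_j f_j(x)).
Evaluate each component's likelihood at the observed value:
  p_1 = (1/(1.2·√(2π)))·exp(−(1.2−0.9)²/(2·1.2²)) = 0.332452·exp(-0.03125) = 0.322223
  p_2 = (1/(1.1·√(2π)))·exp(−(1.2−2.8)²/(2·1.1²)) = 0.362675·exp(-1.05785) = 0.125921
  p_3 = (1/(0.8·√(2π)))·exp(−(1.2−6.2)²/(2·0.8²)) = 0.498678·exp(-19.53125) = 1.6425e-09
  p_4 = (1/(0.7·√(2π)))·exp(−(1.2−8.6)²/(2·0.7²)) = 0.569918·exp(-55.87755) = 3.07964e-25
Odds = (0.05/0.36) × (0.322223/0.125921) = 0.138889 × 2.55893 ≈ 0.3554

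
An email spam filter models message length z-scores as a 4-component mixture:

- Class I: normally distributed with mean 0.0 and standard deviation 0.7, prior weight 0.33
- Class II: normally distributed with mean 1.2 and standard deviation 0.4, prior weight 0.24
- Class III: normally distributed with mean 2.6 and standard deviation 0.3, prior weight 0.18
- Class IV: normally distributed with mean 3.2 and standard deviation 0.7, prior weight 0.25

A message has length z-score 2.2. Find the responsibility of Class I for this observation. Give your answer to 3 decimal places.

Apply Bayes' rule: the posterior for each component is proportional to its prior times its likelihood at x.
Component likelihoods at x = 2.2:
  L_I = (1/(0.7·√(2π)))·exp(−(2.2−0.0)²/(2·0.7²)) = 0.569918·exp(-4.93878) = 0.00408253
  L_II = (1/(0.4·√(2π)))·exp(−(2.2−1.2)²/(2·0.4²)) = 0.997356·exp(-3.12500) = 0.0438208
  L_III = (1/(0.3·√(2π)))·exp(−(2.2−2.6)²/(2·0.3²)) = 1.329808·exp(-0.88889) = 0.5467
  L_IV = (1/(0.7·√(2π)))·exp(−(2.2−3.2)²/(2·0.7²)) = 0.569918·exp(-1.02041) = 0.205426
Prior × likelihood for each component:
  w_I·L_I = 0.33 × 0.00408253 = 0.00134723
  w_II·L_II = 0.24 × 0.0438208 = 0.010517
  w_III·L_III = 0.18 × 0.5467 = 0.098406
  w_IV·L_IV = 0.25 × 0.205426 = 0.0513564
Normaliser: 0.00134723 + 0.010517 + 0.098406 + 0.0513564 = 0.161627
P(Class I | x) = 0.00134723 / 0.161627 ≈ 0.008

0.008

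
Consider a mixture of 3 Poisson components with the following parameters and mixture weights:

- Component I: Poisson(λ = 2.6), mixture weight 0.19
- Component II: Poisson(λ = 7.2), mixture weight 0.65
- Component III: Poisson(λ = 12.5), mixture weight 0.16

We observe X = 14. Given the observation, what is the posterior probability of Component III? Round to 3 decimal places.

0.735

The responsibility of component k is P(Z=k) f_k(x) divided by Σ_j P(Z=j) f_j(x).
Evaluate each component's likelihood at the observed value:
  p_I = e^(−2.6)·2.6^14/14! = 5.49608e-07
  p_II = e^(−7.2)·7.2^14/14! = 0.00861641
  p_III = e^(−12.5)·12.5^14/14! = 0.0971965
Weight by the priors:
  P(Z=I)·p_I = 0.19 × 5.49608e-07 = 1.04425e-07
  P(Z=II)·p_II = 0.65 × 0.00861641 = 0.00560067
  P(Z=III)·p_III = 0.16 × 0.0971965 = 0.0155514
Marginal: 1.04425e-07 + 0.00560067 + 0.0155514 = 0.0211522
P(Component III | 14) ≈ 0.735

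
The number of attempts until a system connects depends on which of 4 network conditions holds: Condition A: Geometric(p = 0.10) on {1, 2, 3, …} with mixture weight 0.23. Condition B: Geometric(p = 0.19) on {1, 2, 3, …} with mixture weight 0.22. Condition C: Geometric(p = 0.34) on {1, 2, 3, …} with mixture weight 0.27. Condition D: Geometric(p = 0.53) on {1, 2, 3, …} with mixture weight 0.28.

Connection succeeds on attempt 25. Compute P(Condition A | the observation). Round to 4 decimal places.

0.8716

P(component k | x) = P(Z=k)·f_k(x) / marginal(x), where marginal(x) = Σ_j P(Z=j)·f_j(x).
Geometric probabilities:
  p_A = 0.10·(1−0.10)^24 = 0.10·0.0797664 = 0.00797664
  p_B = 0.19·(1−0.19)^24 = 0.19·0.00636269 = 0.00120891
  p_C = 0.34·(1−0.34)^24 = 0.34·4.66718e-05 = 1.58684e-05
  p_D = 0.53·(1−0.53)^24 = 0.53·1.35005e-08 = 7.15524e-09
Unnormalised posteriors:
  P(Z=A)·p_A = 0.23 × 0.00797664 = 0.00183463
  P(Z=B)·p_B = 0.22 × 0.00120891 = 0.00026596
  P(Z=C)·p_C = 0.27 × 1.58684e-05 = 4.28447e-06
  P(Z=D)·p_D = 0.28 × 7.15524e-09 = 2.00347e-09
Denominator: 0.00183463 + 0.00026596 + 4.28447e-06 + 2.00347e-09 = 0.00210487
Responsibility of Condition A: 0.00183463 / 0.00210487 ≈ 0.8716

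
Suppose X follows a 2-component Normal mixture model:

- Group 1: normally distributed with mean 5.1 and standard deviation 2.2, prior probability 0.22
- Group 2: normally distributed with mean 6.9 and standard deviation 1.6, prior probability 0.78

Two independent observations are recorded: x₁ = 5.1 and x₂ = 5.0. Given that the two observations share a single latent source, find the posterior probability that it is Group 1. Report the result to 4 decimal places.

P(component k | x) = P(Z=k)·f_k(x) / marginal(x), where marginal(x) = Σ_j P(Z=j)·f_j(x).
Since both observations come from the same component, the likelihood for component k is f_k(x₁)·f_k(x₂).
  L_1 = [0.181337] × [0.18115] = 0.0328493
  L_2 = [0.132423] × [0.123191] = 0.0163133
Prior × likelihood for each component:
  P(Z=1)·L_1 = 0.22 × 0.0328493 = 0.00722685
  P(Z=2)·L_2 = 0.78 × 0.0163133 = 0.0127244
Marginal: 0.00722685 + 0.0127244 = 0.0199512
Responsibility of Group 1: 0.00722685 / 0.0199512 ≈ 0.3622

0.3622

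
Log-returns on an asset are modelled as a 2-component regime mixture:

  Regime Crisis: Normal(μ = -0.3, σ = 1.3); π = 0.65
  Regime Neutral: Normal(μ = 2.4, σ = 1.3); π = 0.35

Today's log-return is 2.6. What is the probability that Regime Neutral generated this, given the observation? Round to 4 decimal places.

0.8650

Posterior ∝ prior × likelihood, so P(k | x) ∝ π_k f_k(x); normalise over all components.
Normal densities:
  L_Crisis = (1/(1.3·√(2π)))·exp(−(2.6−-0.3)²/(2·1.3²)) = 0.306879·exp(-2.48817) = 0.02549
  L_Neutral = (1/(1.3·√(2π)))·exp(−(2.6−2.4)²/(2·1.3²)) = 0.306879·exp(-0.01183) = 0.303268
Unnormalised posteriors:
  π_Crisis·L_Crisis = 0.65 × 0.02549 = 0.0165685
  π_Neutral·L_Neutral = 0.35 × 0.303268 = 0.106144
Denominator: 0.0165685 + 0.106144 = 0.122712
Responsibility of Regime Neutral: 0.106144 / 0.122712 ≈ 0.8650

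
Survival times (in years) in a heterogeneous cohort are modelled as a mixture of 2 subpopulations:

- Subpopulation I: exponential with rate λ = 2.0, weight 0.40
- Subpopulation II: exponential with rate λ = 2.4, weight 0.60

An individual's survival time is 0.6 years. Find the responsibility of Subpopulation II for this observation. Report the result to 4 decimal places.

0.5861

P(component k | x) = π_k·f_k(x) / marginal(x), where marginal(x) = Σ_j π_j·f_j(x).
Exponential densities:
  p_I = 0.602388
  p_II = 0.568627
Weight by the priors:
  π_I·p_I = 0.40 × 0.602388 = 0.240955
  π_II·p_II = 0.60 × 0.568627 = 0.341176
Sum: 0.240955 + 0.341176 = 0.582131
P(Subpopulation II | 0.6 years) = 0.341176 / 0.582131 ≈ 0.5861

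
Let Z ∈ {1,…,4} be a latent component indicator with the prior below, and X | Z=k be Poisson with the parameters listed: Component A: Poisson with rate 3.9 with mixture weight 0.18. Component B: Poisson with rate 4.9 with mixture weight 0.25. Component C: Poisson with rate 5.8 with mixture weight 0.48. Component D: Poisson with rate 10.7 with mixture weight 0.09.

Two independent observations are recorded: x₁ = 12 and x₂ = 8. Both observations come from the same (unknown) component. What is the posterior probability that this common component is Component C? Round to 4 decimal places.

0.3047

The responsibility of component k is π_k f_k(x) divided by Σ_j π_j f_j(x).
Since both observations come from the same component, the likelihood for component k is f_k(x₁)·f_k(x₂).
  f_A = [0.000523227] × [0.0268688] = 1.40585e-05
  f_B = [0.00297833] × [0.0613769] = 0.000182801
  f_C = [0.0091599] × [0.0961602] = 0.000880818
  f_D = [0.106003] × [0.0960724] = 0.0101839
Multiply by the mixture weights:
  π_A·f_A = 0.18 × 1.40585e-05 = 2.53052e-06
  π_B·f_B = 0.25 × 0.000182801 = 4.57002e-05
  π_C·f_C = 0.48 × 0.000880818 = 0.000422793
  π_D·f_D = 0.09 × 0.0101839 = 0.000916555
Marginal: 2.53052e-06 + 4.57002e-05 + 0.000422793 + 0.000916555 = 0.00138758
P(Component C | data) ≈ 0.3047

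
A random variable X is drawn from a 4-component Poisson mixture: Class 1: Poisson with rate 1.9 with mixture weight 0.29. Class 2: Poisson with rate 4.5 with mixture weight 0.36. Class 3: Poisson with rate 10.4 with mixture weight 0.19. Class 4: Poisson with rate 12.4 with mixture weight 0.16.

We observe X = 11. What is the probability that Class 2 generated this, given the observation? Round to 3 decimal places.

Apply Bayes' rule: the posterior for each component is proportional to its prior times its likelihood at x.
Evaluate each component's likelihood at the observed value:
  f_1 = e^(−1.9)·1.9^11/11! = 4.3649e-06
  f_2 = e^(−4.5)·4.5^11/11! = 0.00426439
  f_3 = e^(−10.4)·10.4^11/11! = 0.117368
  f_4 = e^(−12.4)·12.4^11/11! = 0.109959
Prior × likelihood for each component:
  P(Z=1)·f_1 = 0.29 × 4.3649e-06 = 1.26582e-06
  P(Z=2)·f_2 = 0.36 × 0.00426439 = 0.00153518
  P(Z=3)·f_3 = 0.19 × 0.117368 = 0.0222999
  P(Z=4)·f_4 = 0.16 × 0.109959 = 0.0175935
Normaliser: 1.26582e-06 + 0.00153518 + 0.0222999 + 0.0175935 = 0.0414298
P(Class 2 | 11) = 0.00153518 / 0.0414298 ≈ 0.037

0.037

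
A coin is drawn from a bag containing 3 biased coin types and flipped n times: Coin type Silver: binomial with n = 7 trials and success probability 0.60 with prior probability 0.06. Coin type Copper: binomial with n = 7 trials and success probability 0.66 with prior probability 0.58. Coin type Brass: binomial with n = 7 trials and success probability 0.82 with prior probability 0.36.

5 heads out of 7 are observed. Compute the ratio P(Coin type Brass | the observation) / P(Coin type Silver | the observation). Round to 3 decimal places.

5.793

Posterior odds = (π_i f_i(x)) / (π_j f_j(x)); the normalising sum cancels.
Evaluate each component's likelihood at the observed value:
  L_Silver = 0.261274
  L_Copper = 0.304016
  L_Brass = 0.252251
0.0908105 / 0.0156764 ≈ 5.793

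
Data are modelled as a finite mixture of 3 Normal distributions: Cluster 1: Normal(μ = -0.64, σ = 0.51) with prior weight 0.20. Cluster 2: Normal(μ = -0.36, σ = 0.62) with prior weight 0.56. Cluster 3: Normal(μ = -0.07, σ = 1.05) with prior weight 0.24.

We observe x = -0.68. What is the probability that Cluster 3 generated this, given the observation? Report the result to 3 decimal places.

The responsibility of component k is P(Z=k) f_k(x) divided by Σ_j P(Z=j) f_j(x).
Evaluate each component's likelihood at the observed value:
  f_1 = (1/(0.51·√(2π)))·exp(−(-0.68−-0.64)²/(2·0.51²)) = 0.782240·exp(-0.00308) = 0.779837
  f_2 = (1/(0.62·√(2π)))·exp(−(-0.68−-0.36)²/(2·0.62²)) = 0.643455·exp(-0.13319) = 0.563213
  f_3 = (1/(1.05·√(2π)))·exp(−(-0.68−-0.07)²/(2·1.05²)) = 0.379945·exp(-0.16875) = 0.320946
Unnormalised posteriors:
  P(Z=1)·f_1 = 0.20 × 0.779837 = 0.155967
  P(Z=2)·f_2 = 0.56 × 0.563213 = 0.315399
  P(Z=3)·f_3 = 0.24 × 0.320946 = 0.0770271
Denominator: 0.155967 + 0.315399 + 0.0770271 = 0.548394
So the posterior for Cluster 3 is 0.0770271 / 0.548394 ≈ 0.140.

0.140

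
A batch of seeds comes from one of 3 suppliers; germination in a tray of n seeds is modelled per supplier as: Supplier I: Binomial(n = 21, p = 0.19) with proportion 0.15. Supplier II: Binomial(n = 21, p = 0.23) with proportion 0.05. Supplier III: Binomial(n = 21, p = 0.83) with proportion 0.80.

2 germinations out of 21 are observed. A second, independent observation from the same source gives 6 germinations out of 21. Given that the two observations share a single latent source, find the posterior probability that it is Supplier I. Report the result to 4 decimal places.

P(component k | x) = w_k·f_k(x) / marginal(x), where marginal(x) = Σ_j w_j·f_j(x).
Since both observations come from the same component, the likelihood for component k is f_k(x₁)·f_k(x₂).
  f_I = [0.138338] × [0.10822] = 0.014971
  f_II = [0.077446] × [0.159309] = 0.0123378
  f_III = [3.45864e-13] × [5.07825e-08] = 1.75638e-20
Weight by the priors:
  w_I·f_I = 0.15 × 0.014971 = 0.00224565
  w_II·f_II = 0.05 × 0.0123378 = 0.000616891
  w_III·f_III = 0.80 × 1.75638e-20 = 1.40511e-20
Sum: 0.00224565 + 0.000616891 + 1.40511e-20 = 0.00286254
P(Supplier I | x₁,x₂) ≈ 0.7845

0.7845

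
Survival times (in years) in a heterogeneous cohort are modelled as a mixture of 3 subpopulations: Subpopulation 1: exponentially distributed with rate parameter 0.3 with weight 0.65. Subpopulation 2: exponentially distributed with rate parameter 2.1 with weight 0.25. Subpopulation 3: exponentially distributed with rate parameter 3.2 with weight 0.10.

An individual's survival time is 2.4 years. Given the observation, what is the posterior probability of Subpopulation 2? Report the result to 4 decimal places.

0.0345

By Bayes' theorem, P(k | x) = P(Z=k) f_k(x) / Σ_j P(Z=j) f_j(x).
Component likelihoods at x = 2.4 years:
  f_1 = 0.3·e^(−0.3·2.4) = 0.3·e^(−0.7200) = 0.146026
  f_2 = 2.1·e^(−2.1·2.4) = 2.1·e^(−5.0400) = 0.0135949
  f_3 = 3.2·e^(−3.2·2.4) = 3.2·e^(−7.6800) = 0.00147832
Weight by the priors:
  P(Z=1)·f_1 = 0.65 × 0.146026 = 0.0949167
  P(Z=2)·f_2 = 0.25 × 0.0135949 = 0.00339872
  P(Z=3)·f_3 = 0.10 × 0.00147832 = 0.000147832
Marginal: 0.0949167 + 0.00339872 + 0.000147832 = 0.0984632
P(Subpopulation 2 | the observation) = 0.00339872 / 0.0984632 ≈ 0.0345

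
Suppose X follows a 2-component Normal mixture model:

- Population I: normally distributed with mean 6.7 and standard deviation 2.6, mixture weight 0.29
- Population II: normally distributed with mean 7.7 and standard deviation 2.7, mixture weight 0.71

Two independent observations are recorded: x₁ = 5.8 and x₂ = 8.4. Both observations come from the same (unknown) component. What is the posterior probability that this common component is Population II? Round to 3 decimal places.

Posterior ∝ prior × likelihood, so P(k | x) ∝ π_k f_k(x); normalise over all components.
Since both observations come from the same component, the likelihood for component k is f_k(x₁)·f_k(x₂).
  f_I = [0.144517] × [0.123909] = 0.0179069
  f_II = [0.115349] × [0.142873] = 0.0164803
Multiply by the mixture weights:
  π_I·f_I = 0.29 × 0.0179069 = 0.005193
  π_II·f_II = 0.71 × 0.0164803 = 0.011701
Marginal: 0.005193 + 0.011701 = 0.016894
P(Population II | x₁,x₂) ≈ 0.693

0.693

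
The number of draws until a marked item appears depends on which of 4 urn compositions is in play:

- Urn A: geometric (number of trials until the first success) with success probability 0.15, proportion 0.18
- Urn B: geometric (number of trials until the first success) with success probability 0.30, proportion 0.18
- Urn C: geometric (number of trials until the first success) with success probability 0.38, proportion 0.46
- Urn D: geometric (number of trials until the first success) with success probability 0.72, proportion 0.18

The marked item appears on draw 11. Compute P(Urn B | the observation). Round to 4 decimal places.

The responsibility of component k is π_k f_k(x) divided by Σ_j π_j f_j(x).
Geometric probabilities:
  p_A = 0.15·(1−0.15)^10 = 0.15·0.196874 = 0.0295312
  p_B = 0.30·(1−0.30)^10 = 0.30·0.0282475 = 0.00847426
  p_C = 0.38·(1−0.38)^10 = 0.38·0.00839299 = 0.00318934
  p_D = 0.72·(1−0.72)^10 = 0.72·2.96197e-06 = 2.13262e-06
Weight by the priors:
  π_A·p_A = 0.18 × 0.0295312 = 0.00531561
  π_B·p_B = 0.18 × 0.00847426 = 0.00152537
  π_C·p_C = 0.46 × 0.00318934 = 0.0014671
  π_D·p_D = 0.18 × 2.13262e-06 = 3.83871e-07
Marginal: 0.00531561 + 0.00152537 + 0.0014671 + 3.83871e-07 = 0.00830845
P(Urn B | data) ≈ 0.1836

0.1836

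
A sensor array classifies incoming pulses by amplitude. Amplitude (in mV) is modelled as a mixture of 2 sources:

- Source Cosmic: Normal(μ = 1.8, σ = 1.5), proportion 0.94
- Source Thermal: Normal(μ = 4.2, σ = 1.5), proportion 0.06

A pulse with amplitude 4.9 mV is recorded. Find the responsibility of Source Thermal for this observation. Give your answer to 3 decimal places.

0.326

Posterior ∝ prior × likelihood, so P(k | x) ∝ π_k f_k(x); normalise over all components.
Normal densities:
  f_Cosmic = (1/(1.5·√(2π)))·exp(−(4.9−1.8)²/(2·1.5²)) = 0.265962·exp(-2.13556) = 0.031431
  f_Thermal = (1/(1.5·√(2π)))·exp(−(4.9−4.2)²/(2·1.5²)) = 0.265962·exp(-0.10889) = 0.238522
Weight by the priors:
  π_Cosmic·f_Cosmic = 0.94 × 0.031431 = 0.0295452
  π_Thermal·f_Thermal = 0.06 × 0.238522 = 0.0143113
Marginal: 0.0295452 + 0.0143113 = 0.0438565
So the posterior for Source Thermal is 0.0143113 / 0.0438565 ≈ 0.326.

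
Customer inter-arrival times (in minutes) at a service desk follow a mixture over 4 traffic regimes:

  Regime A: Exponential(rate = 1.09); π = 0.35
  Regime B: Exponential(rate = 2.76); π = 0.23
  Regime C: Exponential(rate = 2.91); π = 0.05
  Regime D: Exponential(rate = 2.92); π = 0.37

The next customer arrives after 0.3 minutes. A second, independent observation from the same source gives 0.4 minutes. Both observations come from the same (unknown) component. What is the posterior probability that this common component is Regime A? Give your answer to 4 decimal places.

0.2127

Posterior ∝ prior × likelihood, so P(k | x) ∝ P(Z=k) f_k(x); normalise over all components.
Since both observations come from the same component, the likelihood for component k is f_k(x₁)·f_k(x₂).
  p_A = [0.785981] × [0.704813] = 0.55397
  p_B = [1.20591] × [0.915057] = 1.10347
  p_C = [1.2155] × [0.908603] = 1.1044
  p_D = [1.21602] × [0.908086] = 1.10425
Unnormalised posteriors:
  P(Z=A)·p_A = 0.35 × 0.55397 = 0.19389
  P(Z=B)·p_B = 0.23 × 1.10347 = 0.253799
  P(Z=C)·p_C = 0.05 × 1.1044 = 0.0552202
  P(Z=D)·p_D = 0.37 × 1.10425 = 0.408573
Normaliser: 0.19389 + 0.253799 + 0.0552202 + 0.408573 = 0.911481
P(Regime A | x₁,x₂) = 0.19389 / 0.911481 ≈ 0.2127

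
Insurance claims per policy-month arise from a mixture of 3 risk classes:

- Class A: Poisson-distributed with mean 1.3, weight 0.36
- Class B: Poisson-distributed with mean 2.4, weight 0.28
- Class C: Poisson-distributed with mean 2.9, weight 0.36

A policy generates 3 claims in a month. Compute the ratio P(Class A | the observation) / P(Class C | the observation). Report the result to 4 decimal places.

The posterior odds equal the prior odds times the likelihood ratio: (π_i/π_j)·(f_i(x)/f_j(x)).
Evaluate each component's likelihood at the observed value:
  L_A = 0.0997921
  L_B = 0.209014
  L_C = 0.22366
Posterior odds = (π_A·L_A) / (π_C·L_C) = (0.36·0.0997921) / (0.36·0.22366) = 0.0359251 / 0.0805177 ≈ 0.4462

0.4462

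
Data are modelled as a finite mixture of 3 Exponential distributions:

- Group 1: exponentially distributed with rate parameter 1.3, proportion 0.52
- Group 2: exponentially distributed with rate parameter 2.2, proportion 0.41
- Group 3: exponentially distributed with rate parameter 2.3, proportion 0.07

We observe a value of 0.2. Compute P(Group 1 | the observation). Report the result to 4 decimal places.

0.4330

By Bayes' theorem, P(k | x) = P(Z=k) f_k(x) / Σ_j P(Z=j) f_j(x).
Component likelihoods at x = 0.2:
  p_1 = 1.00237
  p_2 = 1.41688
  p_3 = 1.45195
Multiply by the mixture weights:
  P(Z=1)·p_1 = 0.52 × 1.00237 = 0.521231
  P(Z=2)·p_2 = 0.41 × 1.41688 = 0.580921
  P(Z=3)·p_3 = 0.07 × 1.45195 = 0.101637
Normaliser: 0.521231 + 0.580921 + 0.101637 = 1.20379
P(Group 1 | data) ≈ 0.4330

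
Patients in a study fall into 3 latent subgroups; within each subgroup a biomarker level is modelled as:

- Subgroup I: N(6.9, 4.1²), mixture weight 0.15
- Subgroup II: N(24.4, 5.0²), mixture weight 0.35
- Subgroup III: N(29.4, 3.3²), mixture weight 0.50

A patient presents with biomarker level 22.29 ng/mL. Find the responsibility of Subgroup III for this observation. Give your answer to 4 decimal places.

By Bayes' theorem, P(k | x) = w_k f_k(x) / Σ_j w_j f_j(x).
Evaluate each component's likelihood at the observed value:
  f_I = (1/(4.1·√(2π)))·exp(−(22.29−6.9)²/(2·4.1²)) = 0.097303·exp(-7.04498) = 8.48266e-05
  f_II = (1/(5.0·√(2π)))·exp(−(22.29−24.4)²/(2·5.0²)) = 0.079788·exp(-0.08904) = 0.0729911
  f_III = (1/(3.3·√(2π)))·exp(−(22.29−29.4)²/(2·3.3²)) = 0.120892·exp(-2.32103) = 0.0118682
Multiply by the mixture weights:
  w_I·f_I = 0.15 × 8.48266e-05 = 1.2724e-05
  w_II·f_II = 0.35 × 0.0729911 = 0.0255469
  w_III·f_III = 0.50 × 0.0118682 = 0.00593409
Marginal: 1.2724e-05 + 0.0255469 + 0.00593409 = 0.0314937
Responsibility of Subgroup III: 0.00593409 / 0.0314937 ≈ 0.1884

0.1884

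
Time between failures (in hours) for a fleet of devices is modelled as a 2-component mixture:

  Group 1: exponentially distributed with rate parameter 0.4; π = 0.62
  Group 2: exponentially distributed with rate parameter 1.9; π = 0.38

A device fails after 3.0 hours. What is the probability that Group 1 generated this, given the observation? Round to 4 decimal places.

Apply Bayes' rule: the posterior for each component is proportional to its prior times its likelihood at x.
Evaluate each component's likelihood at the observed value:
  p_1 = 0.4·e^(−0.4·3.0) = 0.4·e^(−1.2000) = 0.120478
  p_2 = 1.9·e^(−1.9·3.0) = 1.9·e^(−5.7000) = 0.00635733
Multiply by the mixture weights:
  w_1·p_1 = 0.62 × 0.120478 = 0.0746962
  w_2·p_2 = 0.38 × 0.00635733 = 0.00241579
Denominator: 0.0746962 + 0.00241579 = 0.077112
Responsibility of Group 1: 0.0746962 / 0.077112 ≈ 0.9687

0.9687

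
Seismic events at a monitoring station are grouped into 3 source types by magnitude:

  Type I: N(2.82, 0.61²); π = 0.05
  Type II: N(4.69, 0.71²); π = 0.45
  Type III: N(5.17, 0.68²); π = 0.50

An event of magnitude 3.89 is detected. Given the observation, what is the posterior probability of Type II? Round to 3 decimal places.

By Bayes' theorem, P(k | x) = w_k f_k(x) / Σ_j w_j f_j(x).
Component likelihoods at x = 3.89:
  f_I = 0.140426
  f_II = 0.297827
  f_III = 0.0997685
Prior × likelihood for each component:
  w_I·f_I = 0.05 × 0.140426 = 0.00702131
  w_II·f_II = 0.45 × 0.297827 = 0.134022
  w_III·f_III = 0.50 × 0.0997685 = 0.0498843
Marginal: 0.00702131 + 0.134022 + 0.0498843 = 0.190928
Responsibility of Type II: 0.134022 / 0.190928 ≈ 0.702

0.702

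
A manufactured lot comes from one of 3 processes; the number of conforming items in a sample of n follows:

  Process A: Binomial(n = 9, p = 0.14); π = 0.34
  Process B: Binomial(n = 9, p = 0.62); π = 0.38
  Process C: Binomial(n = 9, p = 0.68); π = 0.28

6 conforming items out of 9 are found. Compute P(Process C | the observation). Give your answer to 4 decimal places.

0.4334

Apply Bayes' rule: the posterior for each component is proportional to its prior times its likelihood at x.
Binomial probabilities:
  f_A = 0.000402293
  f_B = 0.261806
  f_C = 0.272134
Weight by the priors:
  π_A·f_A = 0.34 × 0.000402293 = 0.00013678
  π_B·f_B = 0.38 × 0.261806 = 0.0994864
  π_C·f_C = 0.28 × 0.272134 = 0.0761975
Normaliser: 0.00013678 + 0.0994864 + 0.0761975 = 0.175821
So the posterior for Process C is 0.0761975 / 0.175821 ≈ 0.4334.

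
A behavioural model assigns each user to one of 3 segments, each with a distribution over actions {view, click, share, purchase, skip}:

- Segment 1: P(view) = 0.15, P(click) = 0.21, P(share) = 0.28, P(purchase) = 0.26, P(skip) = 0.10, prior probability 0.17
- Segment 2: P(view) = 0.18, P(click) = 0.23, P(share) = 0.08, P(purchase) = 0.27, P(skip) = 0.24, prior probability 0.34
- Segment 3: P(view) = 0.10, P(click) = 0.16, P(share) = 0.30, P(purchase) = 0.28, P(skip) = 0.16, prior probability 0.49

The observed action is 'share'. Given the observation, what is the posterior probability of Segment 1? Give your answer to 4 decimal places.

0.2146

By Bayes' theorem, P(k | x) = π_k f_k(x) / Σ_j π_j f_j(x).
Component likelihoods at x = 'share':
  f_1 = P(share | comp) = 0.28
  f_2 = P(share | comp) = 0.08
  f_3 = P(share | comp) = 0.30
Prior × likelihood for each component:
  π_1·f_1 = 0.17 × 0.28 = 0.0476
  π_2·f_2 = 0.34 × 0.08 = 0.0272
  π_3·f_3 = 0.49 × 0.3 = 0.147
Marginal: 0.0476 + 0.0272 + 0.147 = 0.2218
P(Segment 1 | data) = 0.0476 / 0.2218 ≈ 0.2146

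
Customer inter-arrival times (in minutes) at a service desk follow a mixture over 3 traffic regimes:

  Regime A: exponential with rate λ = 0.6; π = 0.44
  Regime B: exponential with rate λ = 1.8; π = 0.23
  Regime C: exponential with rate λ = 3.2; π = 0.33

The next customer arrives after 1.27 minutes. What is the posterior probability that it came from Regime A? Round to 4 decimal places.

0.6717

The responsibility of component k is P(Z=k) f_k(x) divided by Σ_j P(Z=j) f_j(x).
Evaluate each component's likelihood at the observed value:
  L_A = 0.280039
  L_B = 0.18301
  L_C = 0.0549765
Weight by the priors:
  P(Z=A)·L_A = 0.44 × 0.280039 = 0.123217
  P(Z=B)·L_B = 0.23 × 0.18301 = 0.0420923
  P(Z=C)·L_C = 0.33 × 0.0549765 = 0.0181422
Marginal: 0.123217 + 0.0420923 + 0.0181422 = 0.183452
Responsibility of Regime A: 0.123217 / 0.183452 ≈ 0.6717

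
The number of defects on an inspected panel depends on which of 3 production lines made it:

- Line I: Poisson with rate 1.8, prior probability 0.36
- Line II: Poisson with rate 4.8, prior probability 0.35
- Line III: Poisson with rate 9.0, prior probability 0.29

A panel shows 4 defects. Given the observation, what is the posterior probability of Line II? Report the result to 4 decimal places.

By Bayes' theorem, P(k | x) = π_k f_k(x) / Σ_j π_j f_j(x).
Poisson probabilities:
  p_I = e^(−1.8)·1.8^4/4! = 0.0723017
  p_II = e^(−4.8)·4.8^4/4! = 0.182029
  p_III = e^(−9.0)·9.0^4/4! = 0.0337372
Weight by the priors:
  π_I·p_I = 0.36 × 0.0723017 = 0.0260286
  π_II·p_II = 0.35 × 0.182029 = 0.0637101
  π_III·p_III = 0.29 × 0.0337372 = 0.00978378
Sum: 0.0260286 + 0.0637101 + 0.00978378 = 0.0995225
P(Line II | 4 defects) = 0.0637101 / 0.0995225 ≈ 0.6402

0.6402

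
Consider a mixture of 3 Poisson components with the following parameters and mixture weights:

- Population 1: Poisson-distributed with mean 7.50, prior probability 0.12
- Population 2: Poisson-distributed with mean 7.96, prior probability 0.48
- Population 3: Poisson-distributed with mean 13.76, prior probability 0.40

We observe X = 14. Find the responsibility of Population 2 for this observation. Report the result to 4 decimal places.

0.1529

P(component k | x) = P(Z=k)·f_k(x) / marginal(x), where marginal(x) = Σ_j P(Z=j)·f_j(x).
Poisson probabilities:
  L_1 = 0.0113042
  L_2 = 0.0164207
  L_3 = 0.105769
Multiply by the mixture weights:
  P(Z=1)·L_1 = 0.12 × 0.0113042 = 0.00135651
  P(Z=2)·L_2 = 0.48 × 0.0164207 = 0.00788192
  P(Z=3)·L_3 = 0.40 × 0.105769 = 0.0423075
Marginal: 0.00135651 + 0.00788192 + 0.0423075 = 0.0515459
Responsibility of Population 2: 0.00788192 / 0.0515459 ≈ 0.1529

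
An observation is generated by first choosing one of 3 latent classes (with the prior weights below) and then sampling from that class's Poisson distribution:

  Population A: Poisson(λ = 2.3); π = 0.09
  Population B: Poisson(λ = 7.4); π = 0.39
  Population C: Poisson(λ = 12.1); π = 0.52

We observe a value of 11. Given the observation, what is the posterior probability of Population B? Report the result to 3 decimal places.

P(component k | x) = w_k·f_k(x) / marginal(x), where marginal(x) = Σ_j w_j·f_j(x).
Evaluate each component's likelihood at the observed value:
  L_A = 2.39317e-05
  L_B = 0.0557974
  L_C = 0.113376
Prior × likelihood for each component:
  w_A·L_A = 0.09 × 2.39317e-05 = 2.15385e-06
  w_B·L_B = 0.39 × 0.0557974 = 0.021761
  w_C·L_C = 0.52 × 0.113376 = 0.0589554
Evidence: 2.15385e-06 + 0.021761 + 0.0589554 = 0.0807185
P(Population B | data) = 0.021761 / 0.0807185 ≈ 0.270

0.270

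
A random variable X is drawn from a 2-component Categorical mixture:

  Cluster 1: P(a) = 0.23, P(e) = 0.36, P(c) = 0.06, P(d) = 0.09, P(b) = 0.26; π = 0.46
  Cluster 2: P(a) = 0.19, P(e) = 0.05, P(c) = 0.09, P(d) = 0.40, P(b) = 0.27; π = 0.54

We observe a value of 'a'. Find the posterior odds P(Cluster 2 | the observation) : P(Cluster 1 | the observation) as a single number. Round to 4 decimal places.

0.9698

Only the two components matter; the odds are (π_i f_i(x)) / (π_j f_j(x)).
Categorical probabilities:
  f_1 = 0.23
  f_2 = 0.19
Posterior odds = (π_2·f_2) / (π_1·f_1) = (0.54·0.19) / (0.46·0.23) = 0.1026 / 0.1058 ≈ 0.9698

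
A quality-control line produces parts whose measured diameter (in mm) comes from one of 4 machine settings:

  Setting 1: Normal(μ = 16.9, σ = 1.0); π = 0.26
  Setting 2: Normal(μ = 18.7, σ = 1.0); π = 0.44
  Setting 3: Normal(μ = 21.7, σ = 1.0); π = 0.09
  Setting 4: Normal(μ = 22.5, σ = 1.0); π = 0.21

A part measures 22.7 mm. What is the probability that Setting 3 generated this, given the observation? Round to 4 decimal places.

0.2095

Apply Bayes' rule: the posterior for each component is proportional to its prior times its likelihood at x.
Normal densities:
  p_1 = (1/(1.0·√(2π)))·exp(−(22.7−16.9)²/(2·1.0²)) = 0.398942·exp(-16.82000) = 1.97732e-08
  p_2 = (1/(1.0·√(2π)))·exp(−(22.7−18.7)²/(2·1.0²)) = 0.398942·exp(-8.00000) = 0.00013383
  p_3 = (1/(1.0·√(2π)))·exp(−(22.7−21.7)²/(2·1.0²)) = 0.398942·exp(-0.50000) = 0.241971
  p_4 = (1/(1.0·√(2π)))·exp(−(22.7−22.5)²/(2·1.0²)) = 0.398942·exp(-0.02000) = 0.391043
Weight by the priors:
  π_1·p_1 = 0.26 × 1.97732e-08 = 5.14103e-09
  π_2·p_2 = 0.44 × 0.00013383 = 5.88853e-05
  π_3·p_3 = 0.09 × 0.241971 = 0.0217774
  π_4·p_4 = 0.21 × 0.391043 = 0.082119
Sum: 5.14103e-09 + 5.88853e-05 + 0.0217774 + 0.082119 = 0.103955
P(Setting 3 | 22.7 mm) ≈ 0.2095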